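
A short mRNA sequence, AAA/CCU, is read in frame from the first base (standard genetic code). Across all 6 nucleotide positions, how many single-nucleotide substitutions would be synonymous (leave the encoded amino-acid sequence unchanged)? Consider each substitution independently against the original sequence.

Codon 1 (AAA, Lys): 1 synonymous substitution.
Codon 2 (CCU, Pro): 3 synonymous substitutions.
Total: 1 + 3 = 4.

4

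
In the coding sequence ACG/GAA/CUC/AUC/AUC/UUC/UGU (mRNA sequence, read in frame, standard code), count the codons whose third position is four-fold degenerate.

2

Codon 1 ACG (Thr): third position 4-fold.
Codon 2 GAA (Glu): third position 2-fold.
Codon 3 CUC (Leu): third position 4-fold.
Codon 4 AUC (Ile): third position 3-fold.
Codon 5 AUC (Ile): third position 3-fold.
Codon 6 UUC (Phe): third position 2-fold.
Codon 7 UGU (Cys): third position 2-fold.
Four-fold degenerate third positions: 2.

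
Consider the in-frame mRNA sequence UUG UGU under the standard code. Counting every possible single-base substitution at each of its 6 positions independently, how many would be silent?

3

Codon 1 (UUG, Leu): 2 synonymous substitutions.
Codon 2 (UGU, Cys): 1 synonymous substitution.
Total: 2 + 1 = 3.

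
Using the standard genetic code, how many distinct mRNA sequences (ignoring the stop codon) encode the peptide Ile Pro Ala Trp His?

Ile: 3 codons.
Pro: 4 codons.
Ala: 4 codons.
Trp: 1 codon.
His: 2 codons.
3 × 4 × 4 × 1 × 2 = 96.

96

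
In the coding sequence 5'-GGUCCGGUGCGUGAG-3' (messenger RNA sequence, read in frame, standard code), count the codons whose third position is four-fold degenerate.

4

Codon 1 GGU (Gly): third position 4-fold.
Codon 2 CCG (Pro): third position 4-fold.
Codon 3 GUG (Val): third position 4-fold.
Codon 4 CGU (Arg): third position 4-fold.
Codon 5 GAG (Glu): third position 2-fold.
Four-fold degenerate third positions: 4.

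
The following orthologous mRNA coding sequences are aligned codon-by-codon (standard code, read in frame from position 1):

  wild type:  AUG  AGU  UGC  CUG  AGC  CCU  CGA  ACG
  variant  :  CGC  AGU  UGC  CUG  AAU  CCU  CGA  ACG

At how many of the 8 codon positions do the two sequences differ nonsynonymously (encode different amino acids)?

2

Codon 1: AUG Met / CGC Arg — nonsynonymous.
Codon 2: AGU Ser / AGU Ser — identical.
Codon 3: UGC Cys / UGC Cys — identical.
Codon 4: CUG Leu / CUG Leu — identical.
Codon 5: AGC Ser / AAU Asn — nonsynonymous.
Codon 6: CCU Pro / CCU Pro — identical.
Codon 7: CGA Arg / CGA Arg — identical.
Codon 8: ACG Thr / ACG Thr — identical.
Nonsynonymous differences: 2.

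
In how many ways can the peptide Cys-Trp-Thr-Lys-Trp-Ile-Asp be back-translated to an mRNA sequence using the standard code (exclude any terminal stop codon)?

96

Cys: 2 codons.
Trp: 1 codon.
Thr: 4 codons.
Lys: 2 codons.
Trp: 1 codon.
Ile: 3 codons.
Asp: 2 codons.
2 × 1 × 4 × 2 × 1 × 3 × 2 = 96.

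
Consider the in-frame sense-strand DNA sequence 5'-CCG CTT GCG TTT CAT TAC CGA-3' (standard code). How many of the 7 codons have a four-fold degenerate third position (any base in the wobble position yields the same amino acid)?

4

Codon 1 CCG (Pro): third position 4-fold.
Codon 2 CTT (Leu): third position 4-fold.
Codon 3 GCG (Ala): third position 4-fold.
Codon 4 TTT (Phe): third position 2-fold.
Codon 5 CAT (His): third position 2-fold.
Codon 6 TAC (Tyr): third position 2-fold.
Codon 7 CGA (Arg): third position 4-fold.
Four-fold degenerate third positions: 4.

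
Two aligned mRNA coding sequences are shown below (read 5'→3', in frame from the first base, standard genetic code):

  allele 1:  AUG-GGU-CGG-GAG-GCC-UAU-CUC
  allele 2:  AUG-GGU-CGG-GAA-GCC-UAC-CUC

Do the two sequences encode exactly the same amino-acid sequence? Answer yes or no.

yes

Codon 1: AUG Met / AUG Met — identical.
Codon 2: GGU Gly / GGU Gly — identical.
Codon 3: CGG Arg / CGG Arg — identical.
Codon 4: GAG Glu / GAA Glu — synonymous.
Codon 5: GCC Ala / GCC Ala — identical.
Codon 6: UAU Tyr / UAC Tyr — synonymous.
Codon 7: CUC Leu / CUC Leu — identical.
Nonsynonymous differences: 0 → same protein.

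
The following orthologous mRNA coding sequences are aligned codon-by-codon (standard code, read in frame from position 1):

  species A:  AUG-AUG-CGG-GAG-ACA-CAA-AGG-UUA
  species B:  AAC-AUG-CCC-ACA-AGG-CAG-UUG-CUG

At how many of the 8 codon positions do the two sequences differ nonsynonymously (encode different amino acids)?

5

Codon 1: AUG Met / AAC Asn — nonsynonymous.
Codon 2: AUG Met / AUG Met — identical.
Codon 3: CGG Arg / CCC Pro — nonsynonymous.
Codon 4: GAG Glu / ACA Thr — nonsynonymous.
Codon 5: ACA Thr / AGG Arg — nonsynonymous.
Codon 6: CAA Gln / CAG Gln — synonymous.
Codon 7: AGG Arg / UUG Leu — nonsynonymous.
Codon 8: UUA Leu / CUG Leu — synonymous.
Nonsynonymous differences: 5.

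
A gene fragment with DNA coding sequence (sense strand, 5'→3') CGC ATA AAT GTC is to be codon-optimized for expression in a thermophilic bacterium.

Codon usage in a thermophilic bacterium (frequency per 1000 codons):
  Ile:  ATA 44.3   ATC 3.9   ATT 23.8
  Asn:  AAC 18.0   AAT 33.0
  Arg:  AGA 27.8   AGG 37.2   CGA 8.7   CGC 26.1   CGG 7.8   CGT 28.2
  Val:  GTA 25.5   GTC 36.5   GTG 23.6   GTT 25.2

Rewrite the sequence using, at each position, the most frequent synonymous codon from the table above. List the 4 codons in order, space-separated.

AGG ATA AAT GTC

Codon 1 (Arg): best is AGG at 37.2.
Codon 2 (Ile): best is ATA at 44.3.
Codon 3 (Asn): best is AAT at 33.0.
Codon 4 (Val): best is GTC at 36.5.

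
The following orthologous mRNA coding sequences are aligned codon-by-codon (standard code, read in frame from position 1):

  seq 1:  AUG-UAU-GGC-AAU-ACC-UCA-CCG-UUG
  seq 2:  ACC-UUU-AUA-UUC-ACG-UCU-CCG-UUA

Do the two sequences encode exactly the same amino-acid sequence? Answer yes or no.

Codon 1: AUG Met / ACC Thr — nonsynonymous.
Codon 2: UAU Tyr / UUU Phe — nonsynonymous.
Codon 3: GGC Gly / AUA Ile — nonsynonymous.
Codon 4: AAU Asn / UUC Phe — nonsynonymous.
Codon 5: ACC Thr / ACG Thr — synonymous.
Codon 6: UCA Ser / UCU Ser — synonymous.
Codon 7: CCG Pro / CCG Pro — identical.
Codon 8: UUG Leu / UUA Leu — synonymous.
Nonsynonymous differences: 4 → different protein.

no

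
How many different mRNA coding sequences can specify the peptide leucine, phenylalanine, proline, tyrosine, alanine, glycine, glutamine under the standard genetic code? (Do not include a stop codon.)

3072

Leu: 6 codons.
Phe: 2 codons.
Pro: 4 codons.
Tyr: 2 codons.
Ala: 4 codons.
Gly: 4 codons.
Gln: 2 codons.
6 × 2 × 4 × 2 × 4 × 4 × 2 = 3072.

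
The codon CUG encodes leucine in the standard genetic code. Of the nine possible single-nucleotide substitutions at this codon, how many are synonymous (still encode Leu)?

Position 1: UUG → 1 synonymous.
Position 2: none → 0 synonymous.
Position 3: CUU, CUC, CUA → 3 synonymous.
Total: 1 + 0 + 3 = 4.

4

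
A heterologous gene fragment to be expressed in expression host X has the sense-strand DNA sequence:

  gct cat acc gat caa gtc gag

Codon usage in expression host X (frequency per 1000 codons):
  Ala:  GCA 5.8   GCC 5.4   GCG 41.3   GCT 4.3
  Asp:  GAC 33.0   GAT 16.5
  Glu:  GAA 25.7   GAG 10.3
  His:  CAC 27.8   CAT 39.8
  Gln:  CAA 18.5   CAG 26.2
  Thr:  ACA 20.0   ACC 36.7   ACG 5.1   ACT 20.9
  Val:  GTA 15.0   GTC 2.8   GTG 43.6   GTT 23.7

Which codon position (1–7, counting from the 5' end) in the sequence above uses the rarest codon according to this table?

6

Codon 1 GCT (Ala): 4.3 per 1000.
Codon 2 CAT (His): 39.8 per 1000.
Codon 3 ACC (Thr): 36.7 per 1000.
Codon 4 GAT (Asp): 16.5 per 1000.
Codon 5 CAA (Gln): 18.5 per 1000.
Codon 6 GTC (Val): 2.8 per 1000.
Codon 7 GAG (Glu): 10.3 per 1000.
Lowest frequency is 2.8 at codon 6.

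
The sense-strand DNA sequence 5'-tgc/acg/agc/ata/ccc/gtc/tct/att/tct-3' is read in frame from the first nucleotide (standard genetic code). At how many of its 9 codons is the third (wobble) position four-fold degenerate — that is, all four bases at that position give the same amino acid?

Codon 1 TGC (Cys): third position 2-fold.
Codon 2 ACG (Thr): third position 4-fold.
Codon 3 AGC (Ser): third position 2-fold.
Codon 4 ATA (Ile): third position 3-fold.
Codon 5 CCC (Pro): third position 4-fold.
Codon 6 GTC (Val): third position 4-fold.
Codon 7 TCT (Ser): third position 4-fold.
Codon 8 ATT (Ile): third position 3-fold.
Codon 9 TCT (Ser): third position 4-fold.
Four-fold degenerate third positions: 5.

5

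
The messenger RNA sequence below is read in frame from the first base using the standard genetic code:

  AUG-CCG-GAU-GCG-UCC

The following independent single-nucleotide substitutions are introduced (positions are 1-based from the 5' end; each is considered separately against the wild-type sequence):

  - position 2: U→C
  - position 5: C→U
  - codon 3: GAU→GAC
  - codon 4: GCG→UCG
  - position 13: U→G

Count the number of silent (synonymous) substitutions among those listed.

Codon 1: AUG (Met) → ACG (Thr) — missense.
Codon 2: CCG (Pro) → CUG (Leu) — missense.
Codon 3: GAU (Asp) → GAC (Asp) — synonymous.
Codon 4: GCG (Ala) → UCG (Ser) — missense.
Codon 5: UCC (Ser) → GCC (Ala) — missense.
Synonymous: 1 of 5.

1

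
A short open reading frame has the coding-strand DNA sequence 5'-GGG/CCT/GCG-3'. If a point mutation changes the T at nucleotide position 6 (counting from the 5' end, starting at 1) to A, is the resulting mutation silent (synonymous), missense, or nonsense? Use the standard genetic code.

Position 6 falls in codon 2: CCT → Pro.
After the substitution the codon is CCA → Pro.
Both encode Pro, so the change is synonymous.

silent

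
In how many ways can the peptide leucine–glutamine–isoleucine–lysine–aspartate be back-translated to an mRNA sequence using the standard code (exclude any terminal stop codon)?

Leu: 6 codons.
Gln: 2 codons.
Ile: 3 codons.
Lys: 2 codons.
Asp: 2 codons.
6 × 2 × 3 × 2 × 2 = 144.

144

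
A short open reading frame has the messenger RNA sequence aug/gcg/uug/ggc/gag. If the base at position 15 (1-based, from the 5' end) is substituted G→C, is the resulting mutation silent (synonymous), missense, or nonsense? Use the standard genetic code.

Position 15 falls in codon 5: GAG → Glu.
After the substitution the codon is GAC → Asp.
Glu ≠ Asp, so this is a missense mutation.

missense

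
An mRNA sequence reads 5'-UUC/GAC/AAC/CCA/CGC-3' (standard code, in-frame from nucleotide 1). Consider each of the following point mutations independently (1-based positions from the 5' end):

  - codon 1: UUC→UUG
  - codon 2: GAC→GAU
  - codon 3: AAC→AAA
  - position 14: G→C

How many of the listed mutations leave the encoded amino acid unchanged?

Codon 1: UUC (Phe) → UUG (Leu) — missense.
Codon 2: GAC (Asp) → GAU (Asp) — synonymous.
Codon 3: AAC (Asn) → AAA (Lys) — missense.
Codon 5: CGC (Arg) → CCC (Pro) — missense.
Synonymous: 1 of 4.

1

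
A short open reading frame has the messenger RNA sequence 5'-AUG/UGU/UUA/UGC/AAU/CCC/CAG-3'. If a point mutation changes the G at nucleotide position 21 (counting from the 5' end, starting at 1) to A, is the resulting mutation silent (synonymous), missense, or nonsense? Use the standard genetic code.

silent

Position 21 falls in codon 7: CAG → Gln.
After the substitution the codon is CAA → Gln.
Both encode Gln, so the change is synonymous.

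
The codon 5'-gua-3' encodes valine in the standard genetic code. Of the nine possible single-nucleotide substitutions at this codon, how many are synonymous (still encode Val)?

3

Position 1: none → 0 synonymous.
Position 2: none → 0 synonymous.
Position 3: GUU, GUC, GUG → 3 synonymous.
Total: 0 + 0 + 3 = 3.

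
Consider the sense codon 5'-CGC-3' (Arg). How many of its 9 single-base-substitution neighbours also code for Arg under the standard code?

3

Position 1: none → 0 synonymous.
Position 2: none → 0 synonymous.
Position 3: CGU, CGA, CGG → 3 synonymous.
Total: 0 + 0 + 3 = 3.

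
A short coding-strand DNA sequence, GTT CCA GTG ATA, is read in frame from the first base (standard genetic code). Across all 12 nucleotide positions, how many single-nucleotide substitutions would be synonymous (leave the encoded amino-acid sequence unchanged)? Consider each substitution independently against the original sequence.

Codon 1 (GTT, Val): 3 synonymous substitutions.
Codon 2 (CCA, Pro): 3 synonymous substitutions.
Codon 3 (GTG, Val): 3 synonymous substitutions.
Codon 4 (ATA, Ile): 2 synonymous substitutions.
Total: 3 + 3 + 3 + 2 = 11.

11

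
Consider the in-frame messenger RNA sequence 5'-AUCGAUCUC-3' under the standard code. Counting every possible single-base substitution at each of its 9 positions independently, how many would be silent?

Codon 1 (AUC, Ile): 2 synonymous substitutions.
Codon 2 (GAU, Asp): 1 synonymous substitution.
Codon 3 (CUC, Leu): 3 synonymous substitutions.
Total: 2 + 1 + 3 = 6.

6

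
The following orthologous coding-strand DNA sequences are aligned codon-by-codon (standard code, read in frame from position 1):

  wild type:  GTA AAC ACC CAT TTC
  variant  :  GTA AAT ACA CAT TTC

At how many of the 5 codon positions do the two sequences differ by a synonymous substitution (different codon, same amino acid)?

Codon 1: GTA Val / GTA Val — identical.
Codon 2: AAC Asn / AAT Asn — synonymous.
Codon 3: ACC Thr / ACA Thr — synonymous.
Codon 4: CAT His / CAT His — identical.
Codon 5: TTC Phe / TTC Phe — identical.
Synonymous differences: 2.

2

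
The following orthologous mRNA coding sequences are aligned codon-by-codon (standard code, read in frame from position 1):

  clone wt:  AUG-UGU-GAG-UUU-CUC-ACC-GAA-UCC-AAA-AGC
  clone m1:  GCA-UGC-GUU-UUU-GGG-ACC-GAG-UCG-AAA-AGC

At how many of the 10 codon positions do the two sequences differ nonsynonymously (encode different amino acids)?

Codon 1: AUG Met / GCA Ala — nonsynonymous.
Codon 2: UGU Cys / UGC Cys — synonymous.
Codon 3: GAG Glu / GUU Val — nonsynonymous.
Codon 4: UUU Phe / UUU Phe — identical.
Codon 5: CUC Leu / GGG Gly — nonsynonymous.
Codon 6: ACC Thr / ACC Thr — identical.
Codon 7: GAA Glu / GAG Glu — synonymous.
Codon 8: UCC Ser / UCG Ser — synonymous.
Codon 9: AAA Lys / AAA Lys — identical.
Codon 10: AGC Ser / AGC Ser — identical.
Nonsynonymous differences: 3.

3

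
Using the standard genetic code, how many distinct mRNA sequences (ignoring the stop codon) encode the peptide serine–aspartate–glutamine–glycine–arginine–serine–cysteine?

Ser: 6 codons.
Asp: 2 codons.
Gln: 2 codons.
Gly: 4 codons.
Arg: 6 codons.
Ser: 6 codons.
Cys: 2 codons.
6 × 2 × 2 × 4 × 6 × 6 × 2 = 6912.

6912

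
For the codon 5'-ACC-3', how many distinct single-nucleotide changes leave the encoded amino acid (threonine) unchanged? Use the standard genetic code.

3

Position 1: none → 0 synonymous.
Position 2: none → 0 synonymous.
Position 3: ACU, ACA, ACG → 3 synonymous.
Total: 0 + 0 + 3 = 3.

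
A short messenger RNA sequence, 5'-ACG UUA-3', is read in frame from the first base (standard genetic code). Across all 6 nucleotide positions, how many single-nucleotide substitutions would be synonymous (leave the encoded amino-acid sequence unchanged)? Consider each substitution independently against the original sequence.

Codon 1 (ACG, Thr): 3 synonymous substitutions.
Codon 2 (UUA, Leu): 2 synonymous substitutions.
Total: 3 + 2 = 5.

5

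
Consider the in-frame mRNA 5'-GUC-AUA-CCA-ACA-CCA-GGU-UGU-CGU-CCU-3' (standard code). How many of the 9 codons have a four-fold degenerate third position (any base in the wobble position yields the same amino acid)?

7

Codon 1 GUC (Val): third position 4-fold.
Codon 2 AUA (Ile): third position 3-fold.
Codon 3 CCA (Pro): third position 4-fold.
Codon 4 ACA (Thr): third position 4-fold.
Codon 5 CCA (Pro): third position 4-fold.
Codon 6 GGU (Gly): third position 4-fold.
Codon 7 UGU (Cys): third position 2-fold.
Codon 8 CGU (Arg): third position 4-fold.
Codon 9 CCU (Pro): third position 4-fold.
Four-fold degenerate third positions: 7.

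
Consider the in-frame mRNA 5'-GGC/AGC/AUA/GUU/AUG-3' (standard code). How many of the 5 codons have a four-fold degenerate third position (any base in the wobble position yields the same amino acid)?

Codon 1 GGC (Gly): third position 4-fold.
Codon 2 AGC (Ser): third position 2-fold.
Codon 3 AUA (Ile): third position 3-fold.
Codon 4 GUU (Val): third position 4-fold.
Codon 5 AUG (Met): third position 1-fold.
Four-fold degenerate third positions: 2.

2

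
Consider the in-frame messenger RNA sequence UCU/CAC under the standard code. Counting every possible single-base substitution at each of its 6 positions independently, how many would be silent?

4

Codon 1 (UCU, Ser): 3 synonymous substitutions.
Codon 2 (CAC, His): 1 synonymous substitution.
Total: 3 + 1 = 4.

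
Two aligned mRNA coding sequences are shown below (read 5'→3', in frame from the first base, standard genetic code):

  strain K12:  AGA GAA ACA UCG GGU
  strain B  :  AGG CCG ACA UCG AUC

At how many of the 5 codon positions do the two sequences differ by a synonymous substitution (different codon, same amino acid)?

1

Codon 1: AGA Arg / AGG Arg — synonymous.
Codon 2: GAA Glu / CCG Pro — nonsynonymous.
Codon 3: ACA Thr / ACA Thr — identical.
Codon 4: UCG Ser / UCG Ser — identical.
Codon 5: GGU Gly / AUC Ile — nonsynonymous.
Synonymous differences: 1.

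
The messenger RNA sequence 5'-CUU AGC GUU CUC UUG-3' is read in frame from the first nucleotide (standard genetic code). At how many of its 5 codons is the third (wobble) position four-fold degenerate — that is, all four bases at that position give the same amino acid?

3

Codon 1 CUU (Leu): third position 4-fold.
Codon 2 AGC (Ser): third position 2-fold.
Codon 3 GUU (Val): third position 4-fold.
Codon 4 CUC (Leu): third position 4-fold.
Codon 5 UUG (Leu): third position 2-fold.
Four-fold degenerate third positions: 3.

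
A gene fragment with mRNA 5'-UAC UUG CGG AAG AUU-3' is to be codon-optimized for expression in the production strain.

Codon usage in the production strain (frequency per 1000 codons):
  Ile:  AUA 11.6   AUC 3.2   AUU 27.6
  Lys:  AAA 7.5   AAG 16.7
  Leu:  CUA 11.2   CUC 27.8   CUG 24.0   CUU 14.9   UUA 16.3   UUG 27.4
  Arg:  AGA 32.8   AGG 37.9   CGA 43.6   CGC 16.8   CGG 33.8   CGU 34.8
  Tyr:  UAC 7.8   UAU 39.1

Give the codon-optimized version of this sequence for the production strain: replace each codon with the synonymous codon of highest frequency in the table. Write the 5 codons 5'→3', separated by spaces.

Codon 1 (Tyr): best is UAU at 39.1.
Codon 2 (Leu): best is CUC at 27.8.
Codon 3 (Arg): best is CGA at 43.6.
Codon 4 (Lys): best is AAG at 16.7.
Codon 5 (Ile): best is AUU at 27.6.

UAU CUC CGA AAG AUU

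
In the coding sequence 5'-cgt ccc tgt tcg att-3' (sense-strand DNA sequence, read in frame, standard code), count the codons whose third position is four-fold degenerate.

Codon 1 CGT (Arg): third position 4-fold.
Codon 2 CCC (Pro): third position 4-fold.
Codon 3 TGT (Cys): third position 2-fold.
Codon 4 TCG (Ser): third position 4-fold.
Codon 5 ATT (Ile): third position 3-fold.
Four-fold degenerate third positions: 3.

3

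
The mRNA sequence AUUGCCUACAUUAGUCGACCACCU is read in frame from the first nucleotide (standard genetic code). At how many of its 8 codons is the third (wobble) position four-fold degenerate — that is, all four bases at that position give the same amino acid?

Codon 1 AUU (Ile): third position 3-fold.
Codon 2 GCC (Ala): third position 4-fold.
Codon 3 UAC (Tyr): third position 2-fold.
Codon 4 AUU (Ile): third position 3-fold.
Codon 5 AGU (Ser): third position 2-fold.
Codon 6 CGA (Arg): third position 4-fold.
Codon 7 CCA (Pro): third position 4-fold.
Codon 8 CCU (Pro): third position 4-fold.
Four-fold degenerate third positions: 4.

4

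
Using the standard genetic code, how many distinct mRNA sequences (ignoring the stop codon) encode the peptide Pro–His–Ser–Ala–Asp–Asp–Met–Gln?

Pro: 4 codons.
His: 2 codons.
Ser: 6 codons.
Ala: 4 codons.
Asp: 2 codons.
Asp: 2 codons.
Met: 1 codon.
Gln: 2 codons.
4 × 2 × 6 × 4 × 2 × 2 × 1 × 2 = 1536.

1536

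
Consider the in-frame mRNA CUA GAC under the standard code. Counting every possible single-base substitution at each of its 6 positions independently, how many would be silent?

Codon 1 (CUA, Leu): 4 synonymous substitutions.
Codon 2 (GAC, Asp): 1 synonymous substitution.
Total: 4 + 1 = 5.

5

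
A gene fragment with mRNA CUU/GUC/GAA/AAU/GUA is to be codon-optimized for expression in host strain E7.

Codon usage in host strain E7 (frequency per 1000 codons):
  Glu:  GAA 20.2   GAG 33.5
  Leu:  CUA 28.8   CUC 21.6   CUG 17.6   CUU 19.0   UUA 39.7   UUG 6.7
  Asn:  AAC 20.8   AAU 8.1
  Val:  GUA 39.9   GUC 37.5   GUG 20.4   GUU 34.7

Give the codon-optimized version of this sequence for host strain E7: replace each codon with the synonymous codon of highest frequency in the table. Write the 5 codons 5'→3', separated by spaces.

Codon 1 (Leu): best is UUA at 39.7.
Codon 2 (Val): best is GUA at 39.9.
Codon 3 (Glu): best is GAG at 33.5.
Codon 4 (Asn): best is AAC at 20.8.
Codon 5 (Val): best is GUA at 39.9.

UUA GUA GAG AAC GUA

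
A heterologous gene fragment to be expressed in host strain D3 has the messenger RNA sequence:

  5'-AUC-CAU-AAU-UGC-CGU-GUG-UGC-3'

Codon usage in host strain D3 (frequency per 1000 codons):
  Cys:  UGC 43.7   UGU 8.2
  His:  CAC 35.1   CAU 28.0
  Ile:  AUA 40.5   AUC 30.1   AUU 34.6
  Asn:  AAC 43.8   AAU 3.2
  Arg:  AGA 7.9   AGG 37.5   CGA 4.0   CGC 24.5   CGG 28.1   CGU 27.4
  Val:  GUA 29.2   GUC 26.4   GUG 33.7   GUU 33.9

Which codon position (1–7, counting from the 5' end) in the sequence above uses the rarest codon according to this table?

Codon 1 AUC (Ile): 30.1 per 1000.
Codon 2 CAU (His): 28.0 per 1000.
Codon 3 AAU (Asn): 3.2 per 1000.
Codon 4 UGC (Cys): 43.7 per 1000.
Codon 5 CGU (Arg): 27.4 per 1000.
Codon 6 GUG (Val): 33.7 per 1000.
Codon 7 UGC (Cys): 43.7 per 1000.
Lowest frequency is 3.2 at codon 3.

3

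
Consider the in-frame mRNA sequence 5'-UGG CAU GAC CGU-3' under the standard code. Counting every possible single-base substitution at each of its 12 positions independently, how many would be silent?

Codon 1 (UGG, Trp): 0 synonymous substitutions.
Codon 2 (CAU, His): 1 synonymous substitution.
Codon 3 (GAC, Asp): 1 synonymous substitution.
Codon 4 (CGU, Arg): 3 synonymous substitutions.
Total: 0 + 1 + 1 + 3 = 5.

5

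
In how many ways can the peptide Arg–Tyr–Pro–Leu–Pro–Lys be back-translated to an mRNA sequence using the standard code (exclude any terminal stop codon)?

Arg: 6 codons.
Tyr: 2 codons.
Pro: 4 codons.
Leu: 6 codons.
Pro: 4 codons.
Lys: 2 codons.
6 × 2 × 4 × 6 × 4 × 2 = 2304.

2304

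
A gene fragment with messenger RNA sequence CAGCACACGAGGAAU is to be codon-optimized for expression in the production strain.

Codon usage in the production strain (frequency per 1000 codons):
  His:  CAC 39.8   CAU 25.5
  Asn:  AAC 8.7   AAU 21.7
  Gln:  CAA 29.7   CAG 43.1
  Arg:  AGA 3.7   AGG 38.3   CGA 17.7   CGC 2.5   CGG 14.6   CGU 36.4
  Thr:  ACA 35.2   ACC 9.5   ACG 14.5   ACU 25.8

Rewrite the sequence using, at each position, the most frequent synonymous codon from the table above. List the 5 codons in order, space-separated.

CAG CAC ACA AGG AAU

Codon 1 (Gln): best is CAG at 43.1.
Codon 2 (His): best is CAC at 39.8.
Codon 3 (Thr): best is ACA at 35.2.
Codon 4 (Arg): best is AGG at 38.3.
Codon 5 (Asn): best is AAU at 21.7.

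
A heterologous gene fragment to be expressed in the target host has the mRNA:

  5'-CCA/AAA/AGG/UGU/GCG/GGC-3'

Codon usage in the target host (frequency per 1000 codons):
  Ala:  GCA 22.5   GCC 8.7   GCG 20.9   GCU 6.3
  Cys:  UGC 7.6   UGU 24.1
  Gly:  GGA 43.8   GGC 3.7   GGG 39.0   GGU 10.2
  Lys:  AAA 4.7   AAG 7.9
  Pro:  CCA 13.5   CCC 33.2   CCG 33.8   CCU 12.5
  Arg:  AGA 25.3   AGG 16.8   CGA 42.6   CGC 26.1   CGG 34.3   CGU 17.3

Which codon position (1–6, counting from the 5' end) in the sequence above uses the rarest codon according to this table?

Codon 1 CCA (Pro): 13.5 per 1000.
Codon 2 AAA (Lys): 4.7 per 1000.
Codon 3 AGG (Arg): 16.8 per 1000.
Codon 4 UGU (Cys): 24.1 per 1000.
Codon 5 GCG (Ala): 20.9 per 1000.
Codon 6 GGC (Gly): 3.7 per 1000.
Lowest frequency is 3.7 at codon 6.

6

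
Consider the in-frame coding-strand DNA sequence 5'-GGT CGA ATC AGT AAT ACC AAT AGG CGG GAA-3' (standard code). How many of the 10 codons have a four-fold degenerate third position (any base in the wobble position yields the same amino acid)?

Codon 1 GGT (Gly): third position 4-fold.
Codon 2 CGA (Arg): third position 4-fold.
Codon 3 ATC (Ile): third position 3-fold.
Codon 4 AGT (Ser): third position 2-fold.
Codon 5 AAT (Asn): third position 2-fold.
Codon 6 ACC (Thr): third position 4-fold.
Codon 7 AAT (Asn): third position 2-fold.
Codon 8 AGG (Arg): third position 2-fold.
Codon 9 CGG (Arg): third position 4-fold.
Codon 10 GAA (Glu): third position 2-fold.
Four-fold degenerate third positions: 4.

4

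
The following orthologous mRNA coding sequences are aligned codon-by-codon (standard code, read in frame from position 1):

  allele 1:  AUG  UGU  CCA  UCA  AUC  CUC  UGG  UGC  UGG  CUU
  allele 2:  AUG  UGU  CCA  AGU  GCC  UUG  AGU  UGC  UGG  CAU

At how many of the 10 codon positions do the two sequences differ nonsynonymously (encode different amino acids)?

Codon 1: AUG Met / AUG Met — identical.
Codon 2: UGU Cys / UGU Cys — identical.
Codon 3: CCA Pro / CCA Pro — identical.
Codon 4: UCA Ser / AGU Ser — synonymous.
Codon 5: AUC Ile / GCC Ala — nonsynonymous.
Codon 6: CUC Leu / UUG Leu — synonymous.
Codon 7: UGG Trp / AGU Ser — nonsynonymous.
Codon 8: UGC Cys / UGC Cys — identical.
Codon 9: UGG Trp / UGG Trp — identical.
Codon 10: CUU Leu / CAU His — nonsynonymous.
Nonsynonymous differences: 3.

3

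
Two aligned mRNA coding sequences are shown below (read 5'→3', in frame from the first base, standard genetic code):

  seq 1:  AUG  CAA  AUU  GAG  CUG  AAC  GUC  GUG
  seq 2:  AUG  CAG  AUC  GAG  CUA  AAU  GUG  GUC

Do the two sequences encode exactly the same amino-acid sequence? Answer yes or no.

Codon 1: AUG Met / AUG Met — identical.
Codon 2: CAA Gln / CAG Gln — synonymous.
Codon 3: AUU Ile / AUC Ile — synonymous.
Codon 4: GAG Glu / GAG Glu — identical.
Codon 5: CUG Leu / CUA Leu — synonymous.
Codon 6: AAC Asn / AAU Asn — synonymous.
Codon 7: GUC Val / GUG Val — synonymous.
Codon 8: GUG Val / GUC Val — synonymous.
Nonsynonymous differences: 0 → same protein.

yes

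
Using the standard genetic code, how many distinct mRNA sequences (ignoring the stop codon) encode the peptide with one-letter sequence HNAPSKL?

His: 2 codons.
Asn: 2 codons.
Ala: 4 codons.
Pro: 4 codons.
Ser: 6 codons.
Lys: 2 codons.
Leu: 6 codons.
2 × 2 × 4 × 4 × 6 × 2 × 6 = 4608.

4608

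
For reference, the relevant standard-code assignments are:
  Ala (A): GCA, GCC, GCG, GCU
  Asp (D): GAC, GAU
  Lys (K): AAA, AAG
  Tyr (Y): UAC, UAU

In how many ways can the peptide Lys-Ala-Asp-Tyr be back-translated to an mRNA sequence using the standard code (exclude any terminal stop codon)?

Lys: 2 codons.
Ala: 4 codons.
Asp: 2 codons.
Tyr: 2 codons.
2 × 4 × 2 × 2 = 32.

32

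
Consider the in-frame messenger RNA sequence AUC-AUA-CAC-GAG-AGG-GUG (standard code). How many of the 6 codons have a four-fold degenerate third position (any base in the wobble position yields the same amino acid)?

1

Codon 1 AUC (Ile): third position 3-fold.
Codon 2 AUA (Ile): third position 3-fold.
Codon 3 CAC (His): third position 2-fold.
Codon 4 GAG (Glu): third position 2-fold.
Codon 5 AGG (Arg): third position 2-fold.
Codon 6 GUG (Val): third position 4-fold.
Four-fold degenerate third positions: 1.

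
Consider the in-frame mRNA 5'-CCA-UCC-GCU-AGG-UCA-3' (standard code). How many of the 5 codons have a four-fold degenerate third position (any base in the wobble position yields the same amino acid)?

Codon 1 CCA (Pro): third position 4-fold.
Codon 2 UCC (Ser): third position 4-fold.
Codon 3 GCU (Ala): third position 4-fold.
Codon 4 AGG (Arg): third position 2-fold.
Codon 5 UCA (Ser): third position 4-fold.
Four-fold degenerate third positions: 4.

4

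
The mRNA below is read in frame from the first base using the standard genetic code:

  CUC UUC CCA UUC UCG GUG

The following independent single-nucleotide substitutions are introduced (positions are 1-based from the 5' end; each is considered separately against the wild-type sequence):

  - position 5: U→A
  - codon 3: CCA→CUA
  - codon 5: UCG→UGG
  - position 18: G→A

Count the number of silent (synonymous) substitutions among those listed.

Codon 2: UUC (Phe) → UAC (Tyr) — missense.
Codon 3: CCA (Pro) → CUA (Leu) — missense.
Codon 5: UCG (Ser) → UGG (Trp) — missense.
Codon 6: GUG (Val) → GUA (Val) — synonymous.
Synonymous: 1 of 4.

1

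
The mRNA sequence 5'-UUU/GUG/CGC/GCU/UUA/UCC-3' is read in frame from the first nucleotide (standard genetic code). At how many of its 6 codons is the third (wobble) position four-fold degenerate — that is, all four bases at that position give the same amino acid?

4

Codon 1 UUU (Phe): third position 2-fold.
Codon 2 GUG (Val): third position 4-fold.
Codon 3 CGC (Arg): third position 4-fold.
Codon 4 GCU (Ala): third position 4-fold.
Codon 5 UUA (Leu): third position 2-fold.
Codon 6 UCC (Ser): third position 4-fold.
Four-fold degenerate third positions: 4.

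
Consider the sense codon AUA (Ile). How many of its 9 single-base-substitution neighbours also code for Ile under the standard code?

Position 1: none → 0 synonymous.
Position 2: none → 0 synonymous.
Position 3: AUU, AUC → 2 synonymous.
Total: 0 + 0 + 2 = 2.

2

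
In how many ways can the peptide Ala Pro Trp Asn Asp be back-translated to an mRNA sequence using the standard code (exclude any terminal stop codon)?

64

Ala: 4 codons.
Pro: 4 codons.
Trp: 1 codon.
Asn: 2 codons.
Asp: 2 codons.
4 × 4 × 1 × 2 × 2 = 64.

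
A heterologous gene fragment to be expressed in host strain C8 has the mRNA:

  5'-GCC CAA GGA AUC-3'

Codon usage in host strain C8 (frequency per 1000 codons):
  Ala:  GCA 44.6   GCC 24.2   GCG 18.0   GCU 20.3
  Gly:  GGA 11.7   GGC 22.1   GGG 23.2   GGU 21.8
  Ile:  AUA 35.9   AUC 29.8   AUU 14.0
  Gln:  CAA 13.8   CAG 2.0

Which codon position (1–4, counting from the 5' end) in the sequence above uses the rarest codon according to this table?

Codon 1 GCC (Ala): 24.2 per 1000.
Codon 2 CAA (Gln): 13.8 per 1000.
Codon 3 GGA (Gly): 11.7 per 1000.
Codon 4 AUC (Ile): 29.8 per 1000.
Lowest frequency is 11.7 at codon 3.

3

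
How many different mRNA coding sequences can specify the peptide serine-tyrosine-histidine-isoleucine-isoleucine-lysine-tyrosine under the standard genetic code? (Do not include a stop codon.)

Ser: 6 codons.
Tyr: 2 codons.
His: 2 codons.
Ile: 3 codons.
Ile: 3 codons.
Lys: 2 codons.
Tyr: 2 codons.
6 × 2 × 2 × 3 × 3 × 2 × 2 = 864.

864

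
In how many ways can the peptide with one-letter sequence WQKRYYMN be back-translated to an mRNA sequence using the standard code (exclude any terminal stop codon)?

Trp: 1 codon.
Gln: 2 codons.
Lys: 2 codons.
Arg: 6 codons.
Tyr: 2 codons.
Tyr: 2 codons.
Met: 1 codon.
Asn: 2 codons.
1 × 2 × 2 × 6 × 2 × 2 × 1 × 2 = 192.

192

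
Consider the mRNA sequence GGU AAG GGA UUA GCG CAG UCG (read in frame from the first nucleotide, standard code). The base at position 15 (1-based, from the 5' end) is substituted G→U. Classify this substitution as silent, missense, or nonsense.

Position 15 falls in codon 5: GCG → Ala.
After the substitution the codon is GCU → Ala.
Both encode Ala, so the change is synonymous.

silent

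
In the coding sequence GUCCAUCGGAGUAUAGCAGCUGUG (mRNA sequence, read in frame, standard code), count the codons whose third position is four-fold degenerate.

5

Codon 1 GUC (Val): third position 4-fold.
Codon 2 CAU (His): third position 2-fold.
Codon 3 CGG (Arg): third position 4-fold.
Codon 4 AGU (Ser): third position 2-fold.
Codon 5 AUA (Ile): third position 3-fold.
Codon 6 GCA (Ala): third position 4-fold.
Codon 7 GCU (Ala): third position 4-fold.
Codon 8 GUG (Val): third position 4-fold.
Four-fold degenerate third positions: 5.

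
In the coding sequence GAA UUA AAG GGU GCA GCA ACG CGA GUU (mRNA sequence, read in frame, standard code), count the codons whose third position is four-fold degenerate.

Codon 1 GAA (Glu): third position 2-fold.
Codon 2 UUA (Leu): third position 2-fold.
Codon 3 AAG (Lys): third position 2-fold.
Codon 4 GGU (Gly): third position 4-fold.
Codon 5 GCA (Ala): third position 4-fold.
Codon 6 GCA (Ala): third position 4-fold.
Codon 7 ACG (Thr): third position 4-fold.
Codon 8 CGA (Arg): third position 4-fold.
Codon 9 GUU (Val): third position 4-fold.
Four-fold degenerate third positions: 6.

6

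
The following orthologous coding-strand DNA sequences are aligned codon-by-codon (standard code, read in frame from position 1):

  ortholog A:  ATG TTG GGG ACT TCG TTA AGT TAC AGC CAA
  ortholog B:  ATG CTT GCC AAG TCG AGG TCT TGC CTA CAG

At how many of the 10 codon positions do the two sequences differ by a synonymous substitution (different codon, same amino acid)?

Codon 1: ATG Met / ATG Met — identical.
Codon 2: TTG Leu / CTT Leu — synonymous.
Codon 3: GGG Gly / GCC Ala — nonsynonymous.
Codon 4: ACT Thr / AAG Lys — nonsynonymous.
Codon 5: TCG Ser / TCG Ser — identical.
Codon 6: TTA Leu / AGG Arg — nonsynonymous.
Codon 7: AGT Ser / TCT Ser — synonymous.
Codon 8: TAC Tyr / TGC Cys — nonsynonymous.
Codon 9: AGC Ser / CTA Leu — nonsynonymous.
Codon 10: CAA Gln / CAG Gln — synonymous.
Synonymous differences: 3.

3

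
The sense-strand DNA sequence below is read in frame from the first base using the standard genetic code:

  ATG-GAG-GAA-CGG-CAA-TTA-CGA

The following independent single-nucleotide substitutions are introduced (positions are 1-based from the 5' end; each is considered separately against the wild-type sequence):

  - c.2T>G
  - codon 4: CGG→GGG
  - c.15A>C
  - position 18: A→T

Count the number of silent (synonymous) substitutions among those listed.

Codon 1: ATG (Met) → AGG (Arg) — missense.
Codon 4: CGG (Arg) → GGG (Gly) — missense.
Codon 5: CAA (Gln) → CAC (His) — missense.
Codon 6: TTA (Leu) → TTT (Phe) — missense.
Synonymous: 0 of 4.

0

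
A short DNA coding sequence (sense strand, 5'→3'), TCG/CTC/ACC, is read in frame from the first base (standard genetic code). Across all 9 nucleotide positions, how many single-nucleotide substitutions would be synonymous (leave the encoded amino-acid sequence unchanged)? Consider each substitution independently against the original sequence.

9

Codon 1 (TCG, Ser): 3 synonymous substitutions.
Codon 2 (CTC, Leu): 3 synonymous substitutions.
Codon 3 (ACC, Thr): 3 synonymous substitutions.
Total: 3 + 3 + 3 = 9.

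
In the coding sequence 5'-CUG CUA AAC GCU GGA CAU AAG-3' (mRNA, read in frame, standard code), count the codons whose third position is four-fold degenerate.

4

Codon 1 CUG (Leu): third position 4-fold.
Codon 2 CUA (Leu): third position 4-fold.
Codon 3 AAC (Asn): third position 2-fold.
Codon 4 GCU (Ala): third position 4-fold.
Codon 5 GGA (Gly): third position 4-fold.
Codon 6 CAU (His): third position 2-fold.
Codon 7 AAG (Lys): third position 2-fold.
Four-fold degenerate third positions: 4.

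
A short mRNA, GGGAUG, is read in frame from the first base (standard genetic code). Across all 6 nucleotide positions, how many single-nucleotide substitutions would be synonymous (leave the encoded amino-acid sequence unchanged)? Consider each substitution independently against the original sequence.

Codon 1 (GGG, Gly): 3 synonymous substitutions.
Codon 2 (AUG, Met): 0 synonymous substitutions.
Total: 3 + 0 = 3.

3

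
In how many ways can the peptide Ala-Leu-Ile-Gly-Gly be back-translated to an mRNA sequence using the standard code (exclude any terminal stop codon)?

Ala: 4 codons.
Leu: 6 codons.
Ile: 3 codons.
Gly: 4 codons.
Gly: 4 codons.
4 × 6 × 3 × 4 × 4 = 1152.

1152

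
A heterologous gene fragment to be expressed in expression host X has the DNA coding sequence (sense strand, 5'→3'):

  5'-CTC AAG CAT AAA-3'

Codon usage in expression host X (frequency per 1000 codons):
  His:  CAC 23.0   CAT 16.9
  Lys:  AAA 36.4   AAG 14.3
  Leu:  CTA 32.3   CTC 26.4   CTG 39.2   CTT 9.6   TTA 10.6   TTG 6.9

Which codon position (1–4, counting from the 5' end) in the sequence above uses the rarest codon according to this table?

Codon 1 CTC (Leu): 26.4 per 1000.
Codon 2 AAG (Lys): 14.3 per 1000.
Codon 3 CAT (His): 16.9 per 1000.
Codon 4 AAA (Lys): 36.4 per 1000.
Lowest frequency is 14.3 at codon 2.

2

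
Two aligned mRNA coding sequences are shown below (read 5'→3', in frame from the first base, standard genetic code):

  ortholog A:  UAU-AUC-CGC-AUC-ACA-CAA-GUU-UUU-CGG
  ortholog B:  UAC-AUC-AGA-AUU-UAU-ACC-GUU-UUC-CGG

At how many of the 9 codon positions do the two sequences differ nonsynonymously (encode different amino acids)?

2

Codon 1: UAU Tyr / UAC Tyr — synonymous.
Codon 2: AUC Ile / AUC Ile — identical.
Codon 3: CGC Arg / AGA Arg — synonymous.
Codon 4: AUC Ile / AUU Ile — synonymous.
Codon 5: ACA Thr / UAU Tyr — nonsynonymous.
Codon 6: CAA Gln / ACC Thr — nonsynonymous.
Codon 7: GUU Val / GUU Val — identical.
Codon 8: UUU Phe / UUC Phe — synonymous.
Codon 9: CGG Arg / CGG Arg — identical.
Nonsynonymous differences: 2.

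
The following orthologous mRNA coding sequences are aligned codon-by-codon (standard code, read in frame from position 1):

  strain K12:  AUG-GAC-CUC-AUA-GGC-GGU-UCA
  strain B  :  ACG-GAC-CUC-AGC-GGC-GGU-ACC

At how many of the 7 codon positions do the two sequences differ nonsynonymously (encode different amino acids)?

Codon 1: AUG Met / ACG Thr — nonsynonymous.
Codon 2: GAC Asp / GAC Asp — identical.
Codon 3: CUC Leu / CUC Leu — identical.
Codon 4: AUA Ile / AGC Ser — nonsynonymous.
Codon 5: GGC Gly / GGC Gly — identical.
Codon 6: GGU Gly / GGU Gly — identical.
Codon 7: UCA Ser / ACC Thr — nonsynonymous.
Nonsynonymous differences: 3.

3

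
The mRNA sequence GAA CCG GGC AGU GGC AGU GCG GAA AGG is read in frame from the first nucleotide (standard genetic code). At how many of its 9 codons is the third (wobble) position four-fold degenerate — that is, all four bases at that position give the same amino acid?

4

Codon 1 GAA (Glu): third position 2-fold.
Codon 2 CCG (Pro): third position 4-fold.
Codon 3 GGC (Gly): third position 4-fold.
Codon 4 AGU (Ser): third position 2-fold.
Codon 5 GGC (Gly): third position 4-fold.
Codon 6 AGU (Ser): third position 2-fold.
Codon 7 GCG (Ala): third position 4-fold.
Codon 8 GAA (Glu): third position 2-fold.
Codon 9 AGG (Arg): third position 2-fold.
Four-fold degenerate third positions: 4.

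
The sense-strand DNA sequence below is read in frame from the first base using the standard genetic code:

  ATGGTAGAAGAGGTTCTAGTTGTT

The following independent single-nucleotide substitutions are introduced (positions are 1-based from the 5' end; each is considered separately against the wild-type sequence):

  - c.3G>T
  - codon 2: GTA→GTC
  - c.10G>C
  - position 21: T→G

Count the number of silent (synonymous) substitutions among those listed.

2

Codon 1: ATG (Met) → ATT (Ile) — missense.
Codon 2: GTA (Val) → GTC (Val) — synonymous.
Codon 4: GAG (Glu) → CAG (Gln) — missense.
Codon 7: GTT (Val) → GTG (Val) — synonymous.
Synonymous: 2 of 4.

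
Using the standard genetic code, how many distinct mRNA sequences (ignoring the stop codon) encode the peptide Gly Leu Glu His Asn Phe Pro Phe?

Gly: 4 codons.
Leu: 6 codons.
Glu: 2 codons.
His: 2 codons.
Asn: 2 codons.
Phe: 2 codons.
Pro: 4 codons.
Phe: 2 codons.
4 × 6 × 2 × 2 × 2 × 2 × 4 × 2 = 3072.

3072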